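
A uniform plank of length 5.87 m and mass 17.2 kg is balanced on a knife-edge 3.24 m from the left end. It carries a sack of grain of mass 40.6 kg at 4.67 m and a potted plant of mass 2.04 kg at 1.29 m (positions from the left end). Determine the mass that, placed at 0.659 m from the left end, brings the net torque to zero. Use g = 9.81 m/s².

m ≈ 18.9 kg

Sum moments about the knife-edge (at 3.24 m from the left end) (the support reaction has zero arm there).
Beam weight: 17.2 × 9.81 = 168.7 N down at 2.935 m → arm 0.305 m, τ = 168.7 × 0.305 = 51.45 N·m counterclockwise.
Sack of grain: 40.6 × 9.81 = 398.3 N down at 4.67 m → arm 1.43 m, τ = 398.3 × 1.43 = 569.6 N·m clockwise.
Potted plant: 2.04 × 9.81 = 20.01 N down at 1.29 m → arm 1.95 m, τ = 20.01 × 1.95 = 39.02 N·m counterclockwise.
Net moment of known loads = 479.1 N·m clockwise.
An unknown mass m at 0.659 m has arm 2.581 m; its moment is m·g·2.581 counterclockwise.
For rotational equilibrium, m × 9.81 × 2.581 = 479.1, so m = 479.1 / (9.81 × 2.581) = 18.9 kg.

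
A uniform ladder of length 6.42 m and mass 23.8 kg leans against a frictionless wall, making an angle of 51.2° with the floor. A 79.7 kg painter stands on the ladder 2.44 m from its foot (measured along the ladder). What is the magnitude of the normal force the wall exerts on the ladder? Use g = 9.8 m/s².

N_wall ≈ 332 N

Taking torques about the foot of the ladder:
Ladder weight 23.8×9.8 = 233.2 N acts at 3.21 m along the ladder; its horizontal arm is 3.21·cos51.2° = 2.011 m → τ = 469 N·m clockwise.
Painter: 79.7×9.8 = 781.1 N at 2.44 m → arm 1.529 m → τ = 1194 N·m clockwise.
Wall normal N acts horizontally at the top; its moment arm is the height L sinθ = 6.42·sin51.2° = 5.003 m, counterclockwise.
For rotational equilibrium, N × 5.003 = 1663, so N = 332 N.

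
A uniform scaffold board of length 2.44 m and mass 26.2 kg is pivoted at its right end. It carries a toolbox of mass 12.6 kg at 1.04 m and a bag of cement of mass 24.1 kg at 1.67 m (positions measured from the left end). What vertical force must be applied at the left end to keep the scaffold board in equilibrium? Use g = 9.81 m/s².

About the right end:
Beam weight: 26.2 × 9.81 = 257 N down at 1.22 m → arm 1.22 m, τ = 257 × 1.22 = 313.5 N·m counterclockwise.
Toolbox: 12.6 × 9.81 = 123.6 N down at 1.04 m → arm 1.4 m, τ = 123.6 × 1.4 = 173 N·m counterclockwise.
Bag of cement: 24.1 × 9.81 = 236.4 N down at 1.67 m → arm 0.77 m, τ = 236.4 × 0.77 = 182 N·m counterclockwise.
Net moment of the loads = 668.5 N·m counterclockwise.
The upward force F acts at the left end, arm 2.44 m, giving F × 2.44 clockwise.
For rotational equilibrium, F × 2.44 = 668.5, so F = 668.5 / 2.44 = 274 N.

F ≈ 274 N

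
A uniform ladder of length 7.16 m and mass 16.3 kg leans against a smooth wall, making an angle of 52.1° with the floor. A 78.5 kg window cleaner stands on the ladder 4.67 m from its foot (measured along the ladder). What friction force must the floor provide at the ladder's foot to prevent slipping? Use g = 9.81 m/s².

f ≈ 453 N

Taking torques about the foot of the ladder:
Ladder weight 16.3×9.81 = 159.9 N acts at 3.58 m along the ladder; its horizontal arm is 3.58·cos52.1° = 2.199 m → τ = 351.6 N·m clockwise.
Window cleaner: 78.5×9.81 = 770.1 N at 4.67 m → arm 2.869 m → τ = 2209 N·m clockwise.
Wall normal N acts horizontally at the top; its moment arm is the height L sinθ = 7.16·sin52.1° = 5.65 m, counterclockwise.
Setting net torque to zero: N × 5.65 = 2561 → N = 453 N.
ΣFx = 0: friction at the foot balances the wall's push, so f = N_wall = 453 N.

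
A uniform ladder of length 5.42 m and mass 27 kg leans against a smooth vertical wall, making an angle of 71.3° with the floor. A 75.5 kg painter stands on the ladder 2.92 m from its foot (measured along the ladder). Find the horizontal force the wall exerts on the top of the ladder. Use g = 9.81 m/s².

Take moments about the foot of the ladder.
Ladder weight 27×9.81 = 264.9 N acts at 2.71 m along the ladder; its horizontal arm is 2.71·cos71.3° = 0.8689 m → τ = 230.2 N·m clockwise.
Painter: 75.5×9.81 = 740.7 N at 2.92 m → arm 0.9362 m → τ = 693.4 N·m clockwise.
Wall normal N acts horizontally at the top; its moment arm is the height L sinθ = 5.42·sin71.3° = 5.134 m, counterclockwise.
Στ = 0 ⇒ N × 5.134 = 923.6 ⇒ N = 180 N.

N_wall ≈ 180 N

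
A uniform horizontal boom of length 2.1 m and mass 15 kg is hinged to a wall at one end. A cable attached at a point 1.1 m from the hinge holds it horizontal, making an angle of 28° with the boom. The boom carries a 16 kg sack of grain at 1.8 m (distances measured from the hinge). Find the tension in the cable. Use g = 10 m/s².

Take moments about the hinge.
Beam weight: 15 × 10 = 150 N down at 1.05 m → arm 1.05 m, τ = 150 × 1.05 = 157.5 N·m clockwise.
Sack of grain: 16 × 10 = 160 N down at 1.8 m → arm 1.8 m, τ = 160 × 1.8 = 288 N·m clockwise.
Total clockwise load moment = 445.5 N·m.
The cable tension T acts at 1.1 m; only its component perpendicular to the boom, T sinθ, produces torque. sin 28° = 0.4695.
Στ = 0 ⇒ T × 1.1 × 0.4695 = 445.5 ⇒ T = 445.5 / 0.5164 = 863 N.

T ≈ 863 N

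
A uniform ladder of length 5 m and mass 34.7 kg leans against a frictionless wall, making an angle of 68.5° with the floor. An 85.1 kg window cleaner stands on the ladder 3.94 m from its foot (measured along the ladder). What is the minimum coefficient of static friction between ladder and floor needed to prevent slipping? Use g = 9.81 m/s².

Taking torques about the foot of the ladder:
Ladder weight 34.7×9.81 = 340.4 N acts at 2.5 m along the ladder; its horizontal arm is 2.5·cos68.5° = 0.9163 m → τ = 311.9 N·m clockwise.
Window cleaner: 85.1×9.81 = 834.8 N at 3.94 m → arm 1.444 m → τ = 1205 N·m clockwise.
Wall normal N acts horizontally at the top; its moment arm is the height L sinθ = 5·sin68.5° = 4.652 m, counterclockwise.
Balancing moments: N × 4.652 = 1517, giving N = 326.1 N.
ΣFx = 0 ⇒ f = N_wall = 326.1 N. ΣFy = 0 ⇒ N_floor = 1175 N.
μ_min = f / N_floor = 326.1 / 1175 = 0.278.

μ_min ≈ 0.278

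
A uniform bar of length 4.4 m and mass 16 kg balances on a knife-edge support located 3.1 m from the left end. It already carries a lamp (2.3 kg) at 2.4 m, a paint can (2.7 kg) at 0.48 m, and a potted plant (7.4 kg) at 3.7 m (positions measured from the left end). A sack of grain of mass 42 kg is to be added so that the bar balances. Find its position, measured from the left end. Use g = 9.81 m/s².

Take moments about the knife-edge support (at 3.1 m from the left end).
Beam weight: 16 × 9.81 = 157 N down at 2.2 m → arm 0.9 m, τ = 157 × 0.9 = 141.3 N·m counterclockwise.
Lamp: 2.3 × 9.81 = 22.56 N down at 2.4 m → arm 0.7 m, τ = 22.56 × 0.7 = 15.79 N·m counterclockwise.
Paint can: 2.7 × 9.81 = 26.49 N down at 0.48 m → arm 2.62 m, τ = 26.49 × 2.62 = 69.4 N·m counterclockwise.
Potted plant: 7.4 × 9.81 = 72.59 N down at 3.7 m → arm 0.6 m, τ = 72.59 × 0.6 = 43.55 N·m clockwise.
Net moment of existing loads = 182.9 N·m counterclockwise.
The sack of grain weighs 42 × 9.81 = 412 N and must supply an equal clockwise moment, so its lever arm about the knife-edge support is 182.9 / 412 = 0.444 m.
That puts it at 3.1 + 0.444 = 3.54 m from the left end.

x ≈ 3.54 m from the left end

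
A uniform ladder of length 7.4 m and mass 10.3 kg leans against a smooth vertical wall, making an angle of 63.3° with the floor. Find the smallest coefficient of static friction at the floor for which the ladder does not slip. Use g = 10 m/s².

Choose the foot of the ladder as the axis so the floor normal and friction both act there and drop out.
Ladder weight 10.3×10 = 103 N acts at 3.7 m along the ladder; its horizontal arm is 3.7·cos63.3° = 1.662 m → τ = 171.2 N·m clockwise.
Wall normal N acts horizontally at the top; its moment arm is the height L sinθ = 7.4·sin63.3° = 6.611 m, counterclockwise.
Balancing moments: N × 6.611 = 171.2, giving N = 25.9 N.
ΣFx = 0 ⇒ f = N_wall = 25.9 N. ΣFy = 0 ⇒ N_floor = 103 N.
μ_min = f / N_floor = 25.9 / 103 = 0.251.

μ_min ≈ 0.251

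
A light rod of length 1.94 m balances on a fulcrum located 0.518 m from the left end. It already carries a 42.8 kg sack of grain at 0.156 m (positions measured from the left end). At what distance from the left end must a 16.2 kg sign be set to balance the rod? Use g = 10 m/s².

Take moments about the fulcrum (at 0.518 m from the left end).
Sack of grain: 42.8 × 10 = 428 N down at 0.156 m → arm 0.362 m, τ = 428 × 0.362 = 154.9 N·m counterclockwise.
Net moment of existing loads = 154.9 N·m counterclockwise.
The sign weighs 16.2 × 10 = 162 N and must supply an equal clockwise moment, so its lever arm about the fulcrum is 154.9 / 162 = 0.956 m.
That puts it at 0.518 + 0.956 = 1.47 m from the left end.

x ≈ 1.47 m from the left end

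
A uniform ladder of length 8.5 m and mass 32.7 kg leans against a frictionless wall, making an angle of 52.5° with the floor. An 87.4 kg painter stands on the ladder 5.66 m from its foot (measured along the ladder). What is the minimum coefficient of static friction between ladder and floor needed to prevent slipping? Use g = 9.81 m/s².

Taking torques about the foot of the ladder:
Ladder weight 32.7×9.81 = 320.8 N acts at 4.25 m along the ladder; its horizontal arm is 4.25·cos52.5° = 2.587 m → τ = 829.9 N·m clockwise.
Painter: 87.4×9.81 = 857.4 N at 5.66 m → arm 3.446 m → τ = 2955 N·m clockwise.
Wall normal N acts horizontally at the top; its moment arm is the height L sinθ = 8.5·sin52.5° = 6.744 m, counterclockwise.
Balancing moments: N × 6.744 = 3785, giving N = 561.2 N.
ΣFx = 0 ⇒ f = N_wall = 561.2 N. ΣFy = 0 ⇒ N_floor = 1178 N.
μ_min = f / N_floor = 561.2 / 1178 = 0.476.

μ_min ≈ 0.476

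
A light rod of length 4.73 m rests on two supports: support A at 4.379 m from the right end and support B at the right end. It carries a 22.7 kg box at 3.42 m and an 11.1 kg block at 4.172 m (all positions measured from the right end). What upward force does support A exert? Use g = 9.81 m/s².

Choose support B as the axis so its reaction then has zero moment arm.
Box: 22.7 × 9.81 = 222.7 N down at 3.42 m → arm 3.42 m, τ = 222.7 × 3.42 = 761.6 N·m counterclockwise.
Block: 11.1 × 9.81 = 108.9 N down at 4.172 m → arm 4.172 m, τ = 108.9 × 4.172 = 454.3 N·m counterclockwise.
Net load moment about support B = 1216 N·m counterclockwise.
Reaction R at support A is upward at 4.379 m, arm 4.379 m → moment R × 4.379 clockwise.
Στ = 0 ⇒ R × 4.379 = 1216 ⇒ R = 278 N.

R_A ≈ 278 N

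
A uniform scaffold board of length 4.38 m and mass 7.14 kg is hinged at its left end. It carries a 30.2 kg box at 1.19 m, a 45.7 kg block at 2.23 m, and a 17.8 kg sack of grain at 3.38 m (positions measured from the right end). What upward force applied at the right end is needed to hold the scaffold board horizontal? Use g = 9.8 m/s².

Take moments about the left end.
Beam weight: 7.14 × 9.8 = 69.97 N down at 2.19 m → arm 2.19 m, τ = 69.97 × 2.19 = 153.2 N·m clockwise.
Box: 30.2 × 9.8 = 296 N down at 1.19 m → arm 3.19 m, τ = 296 × 3.19 = 944.2 N·m clockwise.
Block: 45.7 × 9.8 = 447.9 N down at 2.23 m → arm 2.15 m, τ = 447.9 × 2.15 = 963 N·m clockwise.
Sack of grain: 17.8 × 9.8 = 174.4 N down at 3.38 m → arm 1 m, τ = 174.4 × 1 = 174.4 N·m clockwise.
Net moment of the loads = 2235 N·m clockwise.
The upward force F acts at the right end, arm 4.38 m, giving F × 4.38 counterclockwise.
Στ = 0 ⇒ F × 4.38 = 2235 ⇒ F = 2235 / 4.38 = 510 N.

F ≈ 510 N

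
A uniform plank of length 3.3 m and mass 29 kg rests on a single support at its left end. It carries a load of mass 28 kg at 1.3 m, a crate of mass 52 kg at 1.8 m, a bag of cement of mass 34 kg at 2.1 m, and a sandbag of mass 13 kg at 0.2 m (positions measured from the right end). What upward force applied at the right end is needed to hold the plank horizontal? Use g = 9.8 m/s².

Taking torques about the left end:
Beam weight: 29 × 9.8 = 284.2 N down at 1.65 m → arm 1.65 m, τ = 284.2 × 1.65 = 468.9 N·m clockwise.
Load: 28 × 9.8 = 274.4 N down at 1.3 m → arm 2 m, τ = 274.4 × 2 = 548.8 N·m clockwise.
Crate: 52 × 9.8 = 509.6 N down at 1.8 m → arm 1.5 m, τ = 509.6 × 1.5 = 764.4 N·m clockwise.
Bag of cement: 34 × 9.8 = 333.2 N down at 2.1 m → arm 1.2 m, τ = 333.2 × 1.2 = 399.8 N·m clockwise.
Sandbag: 13 × 9.8 = 127.4 N down at 0.2 m → arm 3.1 m, τ = 127.4 × 3.1 = 394.9 N·m clockwise.
Net moment of the loads = 2577 N·m clockwise.
The upward force F acts at the right end, arm 3.3 m, giving F × 3.3 counterclockwise.
Balancing moments: F × 3.3 = 2577, giving F = 2577 / 3.3 = 781 N.

F ≈ 781 N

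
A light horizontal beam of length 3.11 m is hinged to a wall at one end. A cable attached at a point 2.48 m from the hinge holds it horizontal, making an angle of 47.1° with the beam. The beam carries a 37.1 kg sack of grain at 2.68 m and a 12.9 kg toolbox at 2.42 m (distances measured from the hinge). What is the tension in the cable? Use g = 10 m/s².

Take moments about the hinge.
Sack of grain: 37.1 × 10 = 371 N down at 2.68 m → arm 2.68 m, τ = 371 × 2.68 = 994.3 N·m clockwise.
Toolbox: 12.9 × 10 = 129 N down at 2.42 m → arm 2.42 m, τ = 129 × 2.42 = 312.2 N·m clockwise.
Total clockwise load moment = 1306 N·m.
The cable tension T acts at 2.48 m; only its component perpendicular to the beam, T sinθ, produces torque. sin 47.1° = 0.7325.
Στ = 0 ⇒ T × 2.48 × 0.7325 = 1306 ⇒ T = 1306 / 1.817 = 719 N.

T ≈ 719 N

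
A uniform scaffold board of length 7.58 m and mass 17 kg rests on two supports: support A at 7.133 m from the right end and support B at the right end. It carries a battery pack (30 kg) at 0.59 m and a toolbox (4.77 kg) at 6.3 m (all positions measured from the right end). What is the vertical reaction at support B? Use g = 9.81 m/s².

Choose support A as the axis so its reaction then has zero moment arm.
Beam weight: 17 × 9.81 = 166.8 N down at 3.79 m → arm 3.343 m, τ = 166.8 × 3.343 = 557.6 N·m clockwise.
Battery pack: 30 × 9.81 = 294.3 N down at 0.59 m → arm 6.543 m, τ = 294.3 × 6.543 = 1926 N·m clockwise.
Toolbox: 4.77 × 9.81 = 46.79 N down at 6.3 m → arm 0.833 m, τ = 46.79 × 0.833 = 38.98 N·m clockwise.
Net load moment about support A = 2523 N·m clockwise.
Reaction R at support B is upward at 0 m, arm 7.133 m → moment R × 7.133 counterclockwise.
For rotational equilibrium, R × 7.133 = 2523, so R = 354 N.

R_B ≈ 354 N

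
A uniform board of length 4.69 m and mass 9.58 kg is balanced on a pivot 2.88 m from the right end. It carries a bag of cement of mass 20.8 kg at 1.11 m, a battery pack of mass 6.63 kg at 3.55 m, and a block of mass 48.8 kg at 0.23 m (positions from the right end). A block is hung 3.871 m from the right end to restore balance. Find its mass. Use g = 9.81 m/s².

m ≈ 168 kg

Taking torques about the pivot (at 2.88 m from the right end):
Beam weight: 9.58 × 9.81 = 93.98 N down at 2.345 m → arm 0.535 m, τ = 93.98 × 0.535 = 50.28 N·m clockwise.
Bag of cement: 20.8 × 9.81 = 204 N down at 1.11 m → arm 1.77 m, τ = 204 × 1.77 = 361.1 N·m clockwise.
Battery pack: 6.63 × 9.81 = 65.04 N down at 3.55 m → arm 0.67 m, τ = 65.04 × 0.67 = 43.58 N·m counterclockwise.
Block: 48.8 × 9.81 = 478.7 N down at 0.23 m → arm 2.65 m, τ = 478.7 × 2.65 = 1269 N·m clockwise.
Net moment of known loads = 1637 N·m clockwise.
An unknown mass m at 3.871 m has arm 0.991 m; its moment is m·g·0.991 counterclockwise.
For rotational equilibrium, m × 9.81 × 0.991 = 1637, so m = 1637 / (9.81 × 0.991) = 168 kg.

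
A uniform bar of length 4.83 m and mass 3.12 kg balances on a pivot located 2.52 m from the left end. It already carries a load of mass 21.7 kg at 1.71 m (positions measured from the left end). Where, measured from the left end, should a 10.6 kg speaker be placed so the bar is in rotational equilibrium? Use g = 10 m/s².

Sum moments about the pivot (at 2.52 m from the left end) (the support reaction has zero arm there).
Beam weight: 3.12 × 10 = 31.2 N down at 2.415 m → arm 0.105 m, τ = 31.2 × 0.105 = 3.276 N·m counterclockwise.
Load: 21.7 × 10 = 217 N down at 1.71 m → arm 0.81 m, τ = 217 × 0.81 = 175.8 N·m counterclockwise.
Net moment of existing loads = 179.1 N·m counterclockwise.
The speaker weighs 10.6 × 10 = 106 N and must supply an equal clockwise moment, so its lever arm about the pivot is 179.1 / 106 = 1.69 m.
That puts it at 2.52 + 1.69 = 4.21 m from the left end.

x ≈ 4.21 m from the left end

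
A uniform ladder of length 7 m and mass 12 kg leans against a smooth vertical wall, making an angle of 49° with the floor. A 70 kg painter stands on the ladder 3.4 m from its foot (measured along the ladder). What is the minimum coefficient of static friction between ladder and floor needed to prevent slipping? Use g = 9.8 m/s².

μ_min ≈ 0.424

Take moments about the foot of the ladder.
Ladder weight 12×9.8 = 117.6 N acts at 3.5 m along the ladder; its horizontal arm is 3.5·cos49° = 2.296 m → τ = 270 N·m clockwise.
Painter: 70×9.8 = 686 N at 3.4 m → arm 2.231 m → τ = 1530 N·m clockwise.
Wall normal N acts horizontally at the top; its moment arm is the height L sinθ = 7·sin49° = 5.283 m, counterclockwise.
Balancing moments: N × 5.283 = 1800, giving N = 340.7 N.
ΣFx = 0 ⇒ f = N_wall = 340.7 N. ΣFy = 0 ⇒ N_floor = 803.6 N.
μ_min = f / N_floor = 340.7 / 803.6 = 0.424.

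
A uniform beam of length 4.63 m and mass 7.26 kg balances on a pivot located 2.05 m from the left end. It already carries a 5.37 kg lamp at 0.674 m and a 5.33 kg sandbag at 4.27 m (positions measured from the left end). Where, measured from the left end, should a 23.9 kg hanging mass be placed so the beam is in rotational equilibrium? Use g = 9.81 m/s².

Sum moments about the pivot (at 2.05 m from the left end) (the support reaction has zero arm there).
Beam weight: 7.26 × 9.81 = 71.22 N down at 2.315 m → arm 0.265 m, τ = 71.22 × 0.265 = 18.87 N·m clockwise.
Lamp: 5.37 × 9.81 = 52.68 N down at 0.674 m → arm 1.376 m, τ = 52.68 × 1.376 = 72.49 N·m counterclockwise.
Sandbag: 5.33 × 9.81 = 52.29 N down at 4.27 m → arm 2.22 m, τ = 52.29 × 2.22 = 116.1 N·m clockwise.
Net moment of existing loads = 62.48 N·m clockwise.
The hanging mass weighs 23.9 × 9.81 = 234.5 N and must supply an equal counterclockwise moment, so its lever arm about the pivot is 62.48 / 234.5 = 0.266 m.
That puts it at 2.05 − 0.266 = 1.78 m from the left end.

x ≈ 1.78 m from the left end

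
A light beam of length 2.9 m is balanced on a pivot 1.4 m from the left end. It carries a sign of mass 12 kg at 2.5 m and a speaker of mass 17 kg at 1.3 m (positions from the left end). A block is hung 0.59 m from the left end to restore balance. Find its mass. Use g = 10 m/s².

m ≈ 14.2 kg

Sum moments about the pivot (at 1.4 m from the left end) (the support reaction has zero arm there).
Sign: 12 × 10 = 120 N down at 2.5 m → arm 1.1 m, τ = 120 × 1.1 = 132 N·m clockwise.
Speaker: 17 × 10 = 170 N down at 1.3 m → arm 0.1 m, τ = 170 × 0.1 = 17 N·m counterclockwise.
Net moment of known loads = 115 N·m clockwise.
An unknown mass m at 0.59 m has arm 0.81 m; its moment is m·g·0.81 counterclockwise.
Στ = 0 ⇒ m × 10 × 0.81 = 115 ⇒ m = 115 / (10 × 0.81) = 14.2 kg.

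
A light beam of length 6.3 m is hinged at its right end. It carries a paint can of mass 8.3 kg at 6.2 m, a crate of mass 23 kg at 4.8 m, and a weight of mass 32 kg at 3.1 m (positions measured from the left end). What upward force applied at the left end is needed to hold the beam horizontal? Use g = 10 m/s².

Sum moments about the right end (the unknown pivot reaction has zero arm there).
Paint can: 8.3 × 10 = 83 N down at 6.2 m → arm 0.1 m, τ = 83 × 0.1 = 8.3 N·m counterclockwise.
Crate: 23 × 10 = 230 N down at 4.8 m → arm 1.5 m, τ = 230 × 1.5 = 345 N·m counterclockwise.
Weight: 32 × 10 = 320 N down at 3.1 m → arm 3.2 m, τ = 320 × 3.2 = 1024 N·m counterclockwise.
Net moment of the loads = 1377 N·m counterclockwise.
The upward force F acts at the left end, arm 6.3 m, giving F × 6.3 clockwise.
For rotational equilibrium, F × 6.3 = 1377, so F = 1377 / 6.3 = 219 N.

F ≈ 219 N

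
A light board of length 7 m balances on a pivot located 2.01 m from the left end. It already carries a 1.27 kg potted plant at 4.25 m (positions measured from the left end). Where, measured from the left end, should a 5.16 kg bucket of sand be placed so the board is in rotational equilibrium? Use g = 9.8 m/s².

Sum moments about the pivot (at 2.01 m from the left end) (the support reaction has zero arm there).
Potted plant: 1.27 × 9.8 = 12.45 N down at 4.25 m → arm 2.24 m, τ = 12.45 × 2.24 = 27.89 N·m clockwise.
Net moment of existing loads = 27.89 N·m clockwise.
The bucket of sand weighs 5.16 × 9.8 = 50.57 N and must supply an equal counterclockwise moment, so its lever arm about the pivot is 27.89 / 50.57 = 0.552 m.
That puts it at 2.01 − 0.552 = 1.46 m from the left end.

x ≈ 1.46 m from the left end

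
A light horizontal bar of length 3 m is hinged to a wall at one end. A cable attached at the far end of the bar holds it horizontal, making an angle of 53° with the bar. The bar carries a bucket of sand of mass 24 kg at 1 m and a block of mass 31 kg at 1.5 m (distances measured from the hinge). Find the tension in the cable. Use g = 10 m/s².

About the hinge:
Bucket of sand: 24 × 10 = 240 N down at 1 m → arm 1 m, τ = 240 × 1 = 240 N·m clockwise.
Block: 31 × 10 = 310 N down at 1.5 m → arm 1.5 m, τ = 310 × 1.5 = 465 N·m clockwise.
Total clockwise load moment = 705 N·m.
The cable tension T acts at 3 m; only its component perpendicular to the bar, T sinθ, produces torque. sin 53° = 0.7986.
Στ = 0 ⇒ T × 3 × 0.7986 = 705 ⇒ T = 705 / 2.396 = 294 N.

T ≈ 294 N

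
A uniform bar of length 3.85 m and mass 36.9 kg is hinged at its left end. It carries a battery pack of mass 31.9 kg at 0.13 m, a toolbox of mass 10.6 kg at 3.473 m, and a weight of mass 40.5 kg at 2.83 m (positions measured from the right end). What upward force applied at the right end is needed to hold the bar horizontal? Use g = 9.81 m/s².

About the left end:
Beam weight: 36.9 × 9.81 = 362 N down at 1.925 m → arm 1.925 m, τ = 362 × 1.925 = 696.9 N·m clockwise.
Battery pack: 31.9 × 9.81 = 312.9 N down at 0.13 m → arm 3.72 m, τ = 312.9 × 3.72 = 1164 N·m clockwise.
Toolbox: 10.6 × 9.81 = 104 N down at 3.473 m → arm 0.377 m, τ = 104 × 0.377 = 39.21 N·m clockwise.
Weight: 40.5 × 9.81 = 397.3 N down at 2.83 m → arm 1.02 m, τ = 397.3 × 1.02 = 405.2 N·m clockwise.
Net moment of the loads = 2305 N·m clockwise.
The upward force F acts at the right end, arm 3.85 m, giving F × 3.85 counterclockwise.
Στ = 0 ⇒ F × 3.85 = 2305 ⇒ F = 2305 / 3.85 = 599 N.

F ≈ 599 N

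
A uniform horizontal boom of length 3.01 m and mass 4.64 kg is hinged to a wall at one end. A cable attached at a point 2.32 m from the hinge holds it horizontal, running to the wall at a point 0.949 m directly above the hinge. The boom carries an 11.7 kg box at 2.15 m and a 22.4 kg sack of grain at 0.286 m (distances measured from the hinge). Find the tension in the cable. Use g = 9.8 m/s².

Choose the hinge as the axis so the unknown hinge reaction has zero arm there.
Beam weight: 4.64 × 9.8 = 45.47 N down at 1.505 m → arm 1.505 m, τ = 45.47 × 1.505 = 68.43 N·m clockwise.
Box: 11.7 × 9.8 = 114.7 N down at 2.15 m → arm 2.15 m, τ = 114.7 × 2.15 = 246.6 N·m clockwise.
Sack of grain: 22.4 × 9.8 = 219.5 N down at 0.286 m → arm 0.286 m, τ = 219.5 × 0.286 = 62.78 N·m clockwise.
Total clockwise load moment = 377.8 N·m.
The cable tension T acts at 2.32 m; only its component perpendicular to the boom, T sinθ, produces torque. sinθ = h/√(h²+d²) = 0.949/√(0.949²+2.32²) = 0.3786.
Balancing moments: T × 2.32 × 0.3786 = 377.8, giving T = 377.8 / 0.8784 = 430 N.

T ≈ 430 N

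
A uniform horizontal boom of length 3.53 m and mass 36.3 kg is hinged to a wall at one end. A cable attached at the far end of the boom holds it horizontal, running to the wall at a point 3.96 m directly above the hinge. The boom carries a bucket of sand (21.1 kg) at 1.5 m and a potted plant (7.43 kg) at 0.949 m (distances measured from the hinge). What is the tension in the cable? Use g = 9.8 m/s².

Take moments about the hinge.
Beam weight: 36.3 × 9.8 = 355.7 N down at 1.765 m → arm 1.765 m, τ = 355.7 × 1.765 = 627.8 N·m clockwise.
Bucket of sand: 21.1 × 9.8 = 206.8 N down at 1.5 m → arm 1.5 m, τ = 206.8 × 1.5 = 310.2 N·m clockwise.
Potted plant: 7.43 × 9.8 = 72.81 N down at 0.949 m → arm 0.949 m, τ = 72.81 × 0.949 = 69.1 N·m clockwise.
Total clockwise load moment = 1007 N·m.
The cable tension T acts at 3.53 m; only its component perpendicular to the boom, T sinθ, produces torque. sinθ = h/√(h²+d²) = 3.96/√(3.96²+3.53²) = 0.7465.
Balancing moments: T × 3.53 × 0.7465 = 1007, giving T = 1007 / 2.635 = 382 N.

T ≈ 382 N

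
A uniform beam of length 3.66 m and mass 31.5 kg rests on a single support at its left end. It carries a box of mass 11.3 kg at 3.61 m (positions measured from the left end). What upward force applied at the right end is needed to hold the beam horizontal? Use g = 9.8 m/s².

F ≈ 264 N

Taking torques about the left end:
Beam weight: 31.5 × 9.8 = 308.7 N down at 1.83 m → arm 1.83 m, τ = 308.7 × 1.83 = 564.9 N·m clockwise.
Box: 11.3 × 9.8 = 110.7 N down at 3.61 m → arm 3.61 m, τ = 110.7 × 3.61 = 399.6 N·m clockwise.
Net moment of the loads = 964.5 N·m clockwise.
The upward force F acts at the right end, arm 3.66 m, giving F × 3.66 counterclockwise.
Balancing moments: F × 3.66 = 964.5, giving F = 964.5 / 3.66 = 264 N.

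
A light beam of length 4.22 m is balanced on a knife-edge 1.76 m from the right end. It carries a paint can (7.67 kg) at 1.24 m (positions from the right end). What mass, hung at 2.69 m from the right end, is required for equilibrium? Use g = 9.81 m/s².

m ≈ 4.29 kg

Choose the knife-edge (at 1.76 m from the right end) as the axis so the support reaction has zero arm there.
Paint can: 7.67 × 9.81 = 75.24 N down at 1.24 m → arm 0.52 m, τ = 75.24 × 0.52 = 39.12 N·m clockwise.
Net moment of known loads = 39.12 N·m clockwise.
An unknown mass m at 2.69 m has arm 0.93 m; its moment is m·g·0.93 counterclockwise.
For rotational equilibrium, m × 9.81 × 0.93 = 39.12, so m = 39.12 / (9.81 × 0.93) = 4.29 kg.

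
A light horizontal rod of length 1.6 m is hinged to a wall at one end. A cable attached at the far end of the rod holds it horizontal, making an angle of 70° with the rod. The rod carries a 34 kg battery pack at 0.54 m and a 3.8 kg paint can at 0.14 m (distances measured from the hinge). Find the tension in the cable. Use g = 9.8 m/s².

Taking torques about the hinge:
Battery pack: 34 × 9.8 = 333.2 N down at 0.54 m → arm 0.54 m, τ = 333.2 × 0.54 = 179.9 N·m clockwise.
Paint can: 3.8 × 9.8 = 37.24 N down at 0.14 m → arm 0.14 m, τ = 37.24 × 0.14 = 5.214 N·m clockwise.
Total clockwise load moment = 185.1 N·m.
The cable tension T acts at 1.6 m; only its component perpendicular to the rod, T sinθ, produces torque. sin 70° = 0.9397.
Balancing moments: T × 1.6 × 0.9397 = 185.1, giving T = 185.1 / 1.504 = 123 N.

T ≈ 123 N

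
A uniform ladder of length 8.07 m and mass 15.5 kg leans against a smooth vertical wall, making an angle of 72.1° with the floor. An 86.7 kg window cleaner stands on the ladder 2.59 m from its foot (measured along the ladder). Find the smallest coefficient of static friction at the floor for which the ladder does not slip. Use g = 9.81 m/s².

Sum moments about the foot of the ladder (the floor normal and friction both act there and drop out).
Ladder weight 15.5×9.81 = 152.1 N acts at 4.035 m along the ladder; its horizontal arm is 4.035·cos72.1° = 1.24 m → τ = 188.6 N·m clockwise.
Window cleaner: 86.7×9.81 = 850.5 N at 2.59 m → arm 0.7961 m → τ = 677.1 N·m clockwise.
Wall normal N acts horizontally at the top; its moment arm is the height L sinθ = 8.07·sin72.1° = 7.679 m, counterclockwise.
Στ = 0 ⇒ N × 7.679 = 865.7 ⇒ N = 112.7 N.
ΣFx = 0 ⇒ f = N_wall = 112.7 N. ΣFy = 0 ⇒ N_floor = 1003 N.
μ_min = f / N_floor = 112.7 / 1003 = 0.112.

μ_min ≈ 0.112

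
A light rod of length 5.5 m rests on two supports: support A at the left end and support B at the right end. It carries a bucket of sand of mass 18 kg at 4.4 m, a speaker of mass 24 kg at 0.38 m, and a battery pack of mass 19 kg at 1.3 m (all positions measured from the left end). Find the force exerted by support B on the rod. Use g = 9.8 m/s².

Sum moments about support A (its reaction then has zero moment arm).
Bucket of sand: 18 × 9.8 = 176.4 N down at 4.4 m → arm 4.4 m, τ = 176.4 × 4.4 = 776.2 N·m clockwise.
Speaker: 24 × 9.8 = 235.2 N down at 0.38 m → arm 0.38 m, τ = 235.2 × 0.38 = 89.38 N·m clockwise.
Battery pack: 19 × 9.8 = 186.2 N down at 1.3 m → arm 1.3 m, τ = 186.2 × 1.3 = 242.1 N·m clockwise.
Net load moment about support A = 1108 N·m clockwise.
Reaction R at support B is upward at 5.5 m, arm 5.5 m → moment R × 5.5 counterclockwise.
Setting net torque to zero: R × 5.5 = 1108 → R = 201 N.

R_B ≈ 201 N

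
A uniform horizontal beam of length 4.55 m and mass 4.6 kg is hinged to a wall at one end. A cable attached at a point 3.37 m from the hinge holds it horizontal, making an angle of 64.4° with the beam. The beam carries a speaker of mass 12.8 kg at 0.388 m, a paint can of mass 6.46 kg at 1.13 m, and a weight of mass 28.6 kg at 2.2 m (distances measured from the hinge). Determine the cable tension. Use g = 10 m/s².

T ≈ 282 N

Taking torques about the hinge:
Beam weight: 4.6 × 10 = 46 N down at 2.275 m → arm 2.275 m, τ = 46 × 2.275 = 104.6 N·m clockwise.
Speaker: 12.8 × 10 = 128 N down at 0.388 m → arm 0.388 m, τ = 128 × 0.388 = 49.66 N·m clockwise.
Paint can: 6.46 × 10 = 64.6 N down at 1.13 m → arm 1.13 m, τ = 64.6 × 1.13 = 73 N·m clockwise.
Weight: 28.6 × 10 = 286 N down at 2.2 m → arm 2.2 m, τ = 286 × 2.2 = 629.2 N·m clockwise.
Total clockwise load moment = 856.5 N·m.
The cable tension T acts at 3.37 m; only its component perpendicular to the beam, T sinθ, produces torque. sin 64.4° = 0.9018.
Setting net torque to zero: T × 3.37 × 0.9018 = 856.5 → T = 856.5 / 3.039 = 282 N.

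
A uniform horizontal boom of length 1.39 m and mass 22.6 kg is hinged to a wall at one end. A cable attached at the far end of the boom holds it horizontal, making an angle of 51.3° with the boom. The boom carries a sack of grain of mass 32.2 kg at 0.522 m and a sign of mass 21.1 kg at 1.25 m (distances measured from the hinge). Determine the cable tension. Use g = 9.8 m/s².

T ≈ 532 N

Taking torques about the hinge:
Beam weight: 22.6 × 9.8 = 221.5 N down at 0.695 m → arm 0.695 m, τ = 221.5 × 0.695 = 153.9 N·m clockwise.
Sack of grain: 32.2 × 9.8 = 315.6 N down at 0.522 m → arm 0.522 m, τ = 315.6 × 0.522 = 164.7 N·m clockwise.
Sign: 21.1 × 9.8 = 206.8 N down at 1.25 m → arm 1.25 m, τ = 206.8 × 1.25 = 258.5 N·m clockwise.
Total clockwise load moment = 577.1 N·m.
The cable tension T acts at 1.39 m; only its component perpendicular to the boom, T sinθ, produces torque. sin 51.3° = 0.7804.
Στ = 0 ⇒ T × 1.39 × 0.7804 = 577.1 ⇒ T = 577.1 / 1.085 = 532 N.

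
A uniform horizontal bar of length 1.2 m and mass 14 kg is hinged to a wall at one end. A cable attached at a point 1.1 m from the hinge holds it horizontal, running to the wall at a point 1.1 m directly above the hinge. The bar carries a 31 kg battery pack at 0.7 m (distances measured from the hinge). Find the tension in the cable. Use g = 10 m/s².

About the hinge:
Beam weight: 14 × 10 = 140 N down at 0.6 m → arm 0.6 m, τ = 140 × 0.6 = 84 N·m clockwise.
Battery pack: 31 × 10 = 310 N down at 0.7 m → arm 0.7 m, τ = 310 × 0.7 = 217 N·m clockwise.
Total clockwise load moment = 301 N·m.
The cable tension T acts at 1.1 m; only its component perpendicular to the bar, T sinθ, produces torque. sinθ = h/√(h²+d²) = 1.1/√(1.1²+1.1²) = 0.7071.
Setting net torque to zero: T × 1.1 × 0.7071 = 301 → T = 301 / 0.7778 = 387 N.

T ≈ 387 N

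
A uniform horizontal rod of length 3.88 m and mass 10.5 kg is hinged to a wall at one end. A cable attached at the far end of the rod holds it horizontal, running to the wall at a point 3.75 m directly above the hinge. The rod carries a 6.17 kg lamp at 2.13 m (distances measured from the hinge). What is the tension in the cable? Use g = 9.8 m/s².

Take moments about the hinge.
Beam weight: 10.5 × 9.8 = 102.9 N down at 1.94 m → arm 1.94 m, τ = 102.9 × 1.94 = 199.6 N·m clockwise.
Lamp: 6.17 × 9.8 = 60.47 N down at 2.13 m → arm 2.13 m, τ = 60.47 × 2.13 = 128.8 N·m clockwise.
Total clockwise load moment = 328.4 N·m.
The cable tension T acts at 3.88 m; only its component perpendicular to the rod, T sinθ, produces torque. sinθ = h/√(h²+d²) = 3.75/√(3.75²+3.88²) = 0.695.
Balancing moments: T × 3.88 × 0.695 = 328.4, giving T = 328.4 / 2.697 = 122 N.

T ≈ 122 N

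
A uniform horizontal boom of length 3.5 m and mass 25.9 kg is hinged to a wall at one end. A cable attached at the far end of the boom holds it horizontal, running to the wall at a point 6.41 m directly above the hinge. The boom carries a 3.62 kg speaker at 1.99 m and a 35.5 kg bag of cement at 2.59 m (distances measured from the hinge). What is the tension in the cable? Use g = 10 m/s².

Sum moments about the hinge (the unknown hinge reaction has zero arm there).
Beam weight: 25.9 × 10 = 259 N down at 1.75 m → arm 1.75 m, τ = 259 × 1.75 = 453.2 N·m clockwise.
Speaker: 3.62 × 10 = 36.2 N down at 1.99 m → arm 1.99 m, τ = 36.2 × 1.99 = 72.04 N·m clockwise.
Bag of cement: 35.5 × 10 = 355 N down at 2.59 m → arm 2.59 m, τ = 355 × 2.59 = 919.4 N·m clockwise.
Total clockwise load moment = 1445 N·m.
The cable tension T acts at 3.5 m; only its component perpendicular to the boom, T sinθ, produces torque. sinθ = h/√(h²+d²) = 6.41/√(6.41²+3.5²) = 0.8777.
Στ = 0 ⇒ T × 3.5 × 0.8777 = 1445 ⇒ T = 1445 / 3.072 = 470 N.

T ≈ 470 N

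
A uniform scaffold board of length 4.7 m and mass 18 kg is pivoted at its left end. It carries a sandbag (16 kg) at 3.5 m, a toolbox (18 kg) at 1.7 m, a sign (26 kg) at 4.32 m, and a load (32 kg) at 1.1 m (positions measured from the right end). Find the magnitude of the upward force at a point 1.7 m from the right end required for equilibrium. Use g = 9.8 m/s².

F ≈ 786 N

Choose the left end as the axis so the unknown pivot reaction has zero arm there.
Beam weight: 18 × 9.8 = 176.4 N down at 2.35 m → arm 2.35 m, τ = 176.4 × 2.35 = 414.5 N·m clockwise.
Sandbag: 16 × 9.8 = 156.8 N down at 3.5 m → arm 1.2 m, τ = 156.8 × 1.2 = 188.2 N·m clockwise.
Toolbox: 18 × 9.8 = 176.4 N down at 1.7 m → arm 3 m, τ = 176.4 × 3 = 529.2 N·m clockwise.
Sign: 26 × 9.8 = 254.8 N down at 4.32 m → arm 0.38 m, τ = 254.8 × 0.38 = 96.82 N·m clockwise.
Load: 32 × 9.8 = 313.6 N down at 1.1 m → arm 3.6 m, τ = 313.6 × 3.6 = 1129 N·m clockwise.
Net moment of the loads = 2358 N·m clockwise.
The upward force F acts at a point 1.7 m from the right end, arm 3 m, giving F × 3 counterclockwise.
Balancing moments: F × 3 = 2358, giving F = 2358 / 3 = 786 N.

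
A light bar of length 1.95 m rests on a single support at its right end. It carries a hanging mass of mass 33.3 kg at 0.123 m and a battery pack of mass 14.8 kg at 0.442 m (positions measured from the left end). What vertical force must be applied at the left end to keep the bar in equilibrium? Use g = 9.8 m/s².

About the right end:
Hanging mass: 33.3 × 9.8 = 326.3 N down at 0.123 m → arm 1.827 m, τ = 326.3 × 1.827 = 596.2 N·m counterclockwise.
Battery pack: 14.8 × 9.8 = 145 N down at 0.442 m → arm 1.508 m, τ = 145 × 1.508 = 218.7 N·m counterclockwise.
Net moment of the loads = 814.9 N·m counterclockwise.
The upward force F acts at the left end, arm 1.95 m, giving F × 1.95 clockwise.
Setting net torque to zero: F × 1.95 = 814.9 → F = 814.9 / 1.95 = 418 N.

F ≈ 418 N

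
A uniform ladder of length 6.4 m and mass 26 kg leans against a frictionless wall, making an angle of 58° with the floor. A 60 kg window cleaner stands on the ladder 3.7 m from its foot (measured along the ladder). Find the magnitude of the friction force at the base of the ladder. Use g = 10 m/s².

About the foot of the ladder:
Ladder weight 26×10 = 260 N acts at 3.2 m along the ladder; its horizontal arm is 3.2·cos58° = 1.696 m → τ = 441 N·m clockwise.
Window cleaner: 60×10 = 600 N at 3.7 m → arm 1.961 m → τ = 1177 N·m clockwise.
Wall normal N acts horizontally at the top; its moment arm is the height L sinθ = 6.4·sin58° = 5.428 m, counterclockwise.
For rotational equilibrium, N × 5.428 = 1618, so N = 298 N.
ΣFx = 0: friction at the foot balances the wall's push, so f = N_wall = 298 N.

f ≈ 298 N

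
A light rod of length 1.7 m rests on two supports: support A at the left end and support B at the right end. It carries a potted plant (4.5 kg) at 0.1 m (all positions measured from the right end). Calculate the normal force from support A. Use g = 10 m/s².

R_A ≈ 2.65 N

Taking torques about support B:
Potted plant: 4.5 × 10 = 45 N down at 0.1 m → arm 0.1 m, τ = 45 × 0.1 = 4.5 N·m counterclockwise.
Net load moment about support B = 4.5 N·m counterclockwise.
Reaction R at support A is upward at 1.7 m, arm 1.7 m → moment R × 1.7 clockwise.
For rotational equilibrium, R × 1.7 = 4.5, so R = 2.65 N.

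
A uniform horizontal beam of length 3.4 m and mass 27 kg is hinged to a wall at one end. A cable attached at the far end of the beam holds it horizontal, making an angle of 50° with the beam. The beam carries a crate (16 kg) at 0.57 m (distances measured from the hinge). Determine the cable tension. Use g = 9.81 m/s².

Sum moments about the hinge (the unknown hinge reaction has zero arm there).
Beam weight: 27 × 9.81 = 264.9 N down at 1.7 m → arm 1.7 m, τ = 264.9 × 1.7 = 450.3 N·m clockwise.
Crate: 16 × 9.81 = 157 N down at 0.57 m → arm 0.57 m, τ = 157 × 0.57 = 89.49 N·m clockwise.
Total clockwise load moment = 539.8 N·m.
The cable tension T acts at 3.4 m; only its component perpendicular to the beam, T sinθ, produces torque. sin 50° = 0.766.
For rotational equilibrium, T × 3.4 × 0.766 = 539.8, so T = 539.8 / 2.604 = 207 N.

T ≈ 207 N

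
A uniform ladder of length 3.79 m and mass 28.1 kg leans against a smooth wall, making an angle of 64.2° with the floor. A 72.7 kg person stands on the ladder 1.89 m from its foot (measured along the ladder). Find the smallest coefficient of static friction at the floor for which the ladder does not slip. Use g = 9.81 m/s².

μ_min ≈ 0.241

Taking torques about the foot of the ladder:
Ladder weight 28.1×9.81 = 275.7 N acts at 1.895 m along the ladder; its horizontal arm is 1.895·cos64.2° = 0.8248 m → τ = 227.4 N·m clockwise.
Person: 72.7×9.81 = 713.2 N at 1.89 m → arm 0.8226 m → τ = 586.7 N·m clockwise.
Wall normal N acts horizontally at the top; its moment arm is the height L sinθ = 3.79·sin64.2° = 3.412 m, counterclockwise.
Balancing moments: N × 3.412 = 814.1, giving N = 238.6 N.
ΣFx = 0 ⇒ f = N_wall = 238.6 N. ΣFy = 0 ⇒ N_floor = 988.9 N.
μ_min = f / N_floor = 238.6 / 988.9 = 0.241.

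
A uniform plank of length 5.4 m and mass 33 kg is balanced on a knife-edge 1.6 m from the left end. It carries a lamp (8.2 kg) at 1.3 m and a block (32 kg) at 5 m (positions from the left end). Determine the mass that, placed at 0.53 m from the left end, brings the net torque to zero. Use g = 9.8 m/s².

m ≈ 133 kg

Choose the knife-edge (at 1.6 m from the left end) as the axis so the support reaction has zero arm there.
Beam weight: 33 × 9.8 = 323.4 N down at 2.7 m → arm 1.1 m, τ = 323.4 × 1.1 = 355.7 N·m clockwise.
Lamp: 8.2 × 9.8 = 80.36 N down at 1.3 m → arm 0.3 m, τ = 80.36 × 0.3 = 24.11 N·m counterclockwise.
Block: 32 × 9.8 = 313.6 N down at 5 m → arm 3.4 m, τ = 313.6 × 3.4 = 1066 N·m clockwise.
Net moment of known loads = 1398 N·m clockwise.
An unknown mass m at 0.53 m has arm 1.07 m; its moment is m·g·1.07 counterclockwise.
Balancing moments: m × 9.8 × 1.07 = 1398, giving m = 1398 / (9.8 × 1.07) = 133 kg.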